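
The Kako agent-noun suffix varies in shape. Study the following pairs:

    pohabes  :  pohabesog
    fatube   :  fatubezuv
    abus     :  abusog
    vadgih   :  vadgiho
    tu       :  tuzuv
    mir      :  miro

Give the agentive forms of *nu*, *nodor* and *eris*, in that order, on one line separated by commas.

nuzuv, nodoro, erisog

The suffix is conditioned by the final sound: -og when the stem ends in a sibilant (*pohabes*, *abus*); -o when the stem ends in a non-sibilant consonant (*vadgih*, *mir*); -zuv when the stem ends in a vowel (*fatube*, *tu*).
*nu*: final sound = /u/, a vowel → -zuv → *nuzuv*.
Since the final sound of *nodor* is /r/ (a non-sibilant consonant), it takes -o, giving *nodoro*.
*eris* — final sound /s/ (a sibilant) → -og → *erisog*.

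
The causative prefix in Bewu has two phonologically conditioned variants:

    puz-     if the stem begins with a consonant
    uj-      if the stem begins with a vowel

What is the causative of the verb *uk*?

*uk*: first sound = /u/, a vowel → uj- → *ujuk*.

ujuk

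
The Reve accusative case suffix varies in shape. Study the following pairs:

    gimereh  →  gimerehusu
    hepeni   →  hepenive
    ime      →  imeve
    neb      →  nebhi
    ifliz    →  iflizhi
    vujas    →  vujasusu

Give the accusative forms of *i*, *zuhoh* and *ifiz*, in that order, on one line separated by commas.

Looking at the final sound of each stem: -usu when the stem ends in a voiceless consonant (*gimereh*, *vujas*); -hi when the stem ends in a voiced consonant (*neb*, *ifliz*); -ve when the stem ends in a vowel (*hepeni*, *ime*).
Since the final sound of *i* is /i/ (a vowel), it takes -ve, giving *ive*.
Since the final sound of *zuhoh* is /h/ (a voiceless consonant), it takes -usu, giving *zuhohusu*.
*ifiz*: final sound = /z/, a voiced consonant → -hi → *ifizhi*.

ive, zuhohusu, ifizhi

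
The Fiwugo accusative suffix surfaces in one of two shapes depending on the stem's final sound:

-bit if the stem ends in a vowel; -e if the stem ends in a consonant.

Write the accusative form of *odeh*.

The final sound of *odeh* is /h/, which is a consonant, so the suffix is -e, giving *odehe*.

odehe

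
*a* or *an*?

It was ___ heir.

The indefinite article is chosen by the initial *sound* of the following word, not its spelling.
*heir* begins with the sound /ɛ/ (silent h) — a vowel sound.
So the article is *an*: It was an heir.

an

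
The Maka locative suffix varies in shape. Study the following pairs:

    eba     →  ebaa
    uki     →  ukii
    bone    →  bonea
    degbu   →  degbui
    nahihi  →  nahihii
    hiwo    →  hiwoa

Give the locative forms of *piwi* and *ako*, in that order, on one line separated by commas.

piwii, akoa

The alternation tracks the last vowel of the stem — -i when the last vowel of the stem is a high vowel (*uki*, *degbu*, *nahihi*); -a when the last vowel of the stem is a non-high vowel (*eba*, *bone*, *hiwo*).
*piwi*: last vowel = /i/, a high vowel → -i → *piwii*.
*ako* — last vowel /o/ (a non-high vowel) → -a → *akoa*.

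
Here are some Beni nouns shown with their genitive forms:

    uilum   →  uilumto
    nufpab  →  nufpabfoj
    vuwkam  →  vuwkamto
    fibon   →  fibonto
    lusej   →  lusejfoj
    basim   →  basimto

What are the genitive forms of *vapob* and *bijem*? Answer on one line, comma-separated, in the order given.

The pattern is nasality of the final consonant: -to when the stem ends in a nasal (*uilum*, *vuwkam*, *fibon*, *basim*); -foj when the stem ends in a non-nasal consonant (*nufpab*, *lusej*).
*vapob* — final consonant /b/ (non-nasal) → -foj → *vapobfoj*.
The final consonant of *bijem* is /m/, which is a nasal, so the suffix is -to, giving *bijemto*.

vapobfoj, bijemto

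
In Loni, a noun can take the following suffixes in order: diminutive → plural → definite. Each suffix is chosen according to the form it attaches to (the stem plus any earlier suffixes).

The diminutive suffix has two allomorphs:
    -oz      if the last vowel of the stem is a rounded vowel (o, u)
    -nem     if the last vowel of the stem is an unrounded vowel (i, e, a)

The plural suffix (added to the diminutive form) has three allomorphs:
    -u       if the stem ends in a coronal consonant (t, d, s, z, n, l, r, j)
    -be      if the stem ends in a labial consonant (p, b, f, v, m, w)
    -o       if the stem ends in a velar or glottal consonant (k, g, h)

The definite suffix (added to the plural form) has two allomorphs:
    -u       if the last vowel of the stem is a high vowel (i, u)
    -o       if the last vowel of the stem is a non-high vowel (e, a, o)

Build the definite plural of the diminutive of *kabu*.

The last vowel of *kabu* is /u/, which is a rounded vowel, so the diminutive suffix is -oz, giving *kabuoz*.
The final consonant of the diminutive form *kabuoz* is /z/, which is coronal, so the plural suffix is -u, giving *kabuozu*.
The plural form *kabuozu* — last vowel /u/ (a high vowel) → -u → *kabuozuu*.

kabuozuu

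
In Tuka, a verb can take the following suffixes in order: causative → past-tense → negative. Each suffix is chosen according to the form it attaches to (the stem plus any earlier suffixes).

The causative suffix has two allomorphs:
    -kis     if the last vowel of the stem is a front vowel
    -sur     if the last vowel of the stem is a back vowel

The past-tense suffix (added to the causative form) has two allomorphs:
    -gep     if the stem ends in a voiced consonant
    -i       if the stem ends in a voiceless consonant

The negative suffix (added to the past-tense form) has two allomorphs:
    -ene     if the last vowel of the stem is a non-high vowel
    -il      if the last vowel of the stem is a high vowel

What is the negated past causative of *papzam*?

papzamsurgepene

Since the last vowel of *papzam* is /a/ (a back vowel), it takes -sur, giving *papzamsur*.
Since the final consonant of the causative form *papzamsur* is /r/ (voiced), it takes -gep, giving *papzamsurgep*.
The past-tense form *papzamsurgep*: last vowel = /e/, a non-high vowel → -ene → *papzamsurgepene*.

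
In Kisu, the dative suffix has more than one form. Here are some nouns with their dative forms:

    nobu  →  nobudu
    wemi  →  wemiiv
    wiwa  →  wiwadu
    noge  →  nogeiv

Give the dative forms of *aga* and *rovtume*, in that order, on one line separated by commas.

Looking at the last vowel of each stem: -iv when the last vowel of the stem is a front vowel (*wemi*, *noge*); -du when the last vowel of the stem is a back vowel (*nobu*, *wiwa*).
*aga*: last vowel = /a/, a back vowel → -du → *agadu*.
Since the last vowel of *rovtume* is /e/ (a front vowel), it takes -iv, giving *rovtumeiv*.

agadu, rovtumeiv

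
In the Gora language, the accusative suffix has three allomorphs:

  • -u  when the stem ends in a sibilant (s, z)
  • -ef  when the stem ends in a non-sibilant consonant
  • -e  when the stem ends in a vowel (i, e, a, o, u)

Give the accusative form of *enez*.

Since the final sound of *enez* is /z/ (a sibilant), it takes -u, giving *enezu*.

enezu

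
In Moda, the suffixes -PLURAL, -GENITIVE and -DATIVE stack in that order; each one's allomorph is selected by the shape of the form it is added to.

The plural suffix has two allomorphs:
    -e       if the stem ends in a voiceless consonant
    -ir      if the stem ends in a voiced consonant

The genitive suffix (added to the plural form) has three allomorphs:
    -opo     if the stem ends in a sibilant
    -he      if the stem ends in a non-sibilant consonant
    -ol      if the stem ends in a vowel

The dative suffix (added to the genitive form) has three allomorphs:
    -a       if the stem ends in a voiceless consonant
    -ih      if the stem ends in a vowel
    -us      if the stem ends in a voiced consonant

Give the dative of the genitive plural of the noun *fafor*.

*fafor*: final consonant = /r/, voiced → -ir → *faforir*.
The plural form *faforir* — final sound /r/ (a non-sibilant consonant) → -he → *faforirhe*.
The genitive form *faforirhe* — final sound /e/ (a vowel) → -ih → *faforirheih*.

faforirheih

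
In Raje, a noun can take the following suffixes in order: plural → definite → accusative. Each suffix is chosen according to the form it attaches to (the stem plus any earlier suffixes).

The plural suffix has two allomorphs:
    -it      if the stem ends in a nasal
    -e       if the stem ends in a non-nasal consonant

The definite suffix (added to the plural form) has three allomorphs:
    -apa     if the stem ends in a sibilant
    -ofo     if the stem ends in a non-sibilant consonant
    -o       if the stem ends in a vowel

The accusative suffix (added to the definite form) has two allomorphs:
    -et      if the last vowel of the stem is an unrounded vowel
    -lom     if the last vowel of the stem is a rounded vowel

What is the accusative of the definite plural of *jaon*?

jaonitofolom

Since the final consonant of *jaon* is /n/ (a nasal), it takes -it, giving *jaonit*.
The final sound of the plural form *jaonit* is /t/, which is a non-sibilant consonant, so the definite suffix is -ofo, giving *jaonitofo*.
The definite form *jaonitofo*: last vowel = /o/, a rounded vowel → -lom → *jaonitofolom*.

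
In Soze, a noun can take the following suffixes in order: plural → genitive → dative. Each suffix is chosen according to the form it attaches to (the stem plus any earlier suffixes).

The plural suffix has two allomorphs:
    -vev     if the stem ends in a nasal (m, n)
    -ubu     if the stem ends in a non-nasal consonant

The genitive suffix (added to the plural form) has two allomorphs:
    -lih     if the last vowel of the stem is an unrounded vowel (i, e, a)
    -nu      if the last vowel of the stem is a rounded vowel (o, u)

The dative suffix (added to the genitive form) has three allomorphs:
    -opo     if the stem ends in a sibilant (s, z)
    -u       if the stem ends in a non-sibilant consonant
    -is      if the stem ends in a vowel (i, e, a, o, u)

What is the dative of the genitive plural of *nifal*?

The final consonant of *nifal* is /l/, which is non-nasal, so the plural suffix is -ubu, giving *nifalubu*.
The last vowel of the plural form *nifalubu* is /u/, which is a rounded vowel, so the genitive suffix is -nu, giving *nifalubunu*.
The genitive form *nifalubunu* — final sound /u/ (a vowel) → -is → *nifalubunuis*.

nifalubunuis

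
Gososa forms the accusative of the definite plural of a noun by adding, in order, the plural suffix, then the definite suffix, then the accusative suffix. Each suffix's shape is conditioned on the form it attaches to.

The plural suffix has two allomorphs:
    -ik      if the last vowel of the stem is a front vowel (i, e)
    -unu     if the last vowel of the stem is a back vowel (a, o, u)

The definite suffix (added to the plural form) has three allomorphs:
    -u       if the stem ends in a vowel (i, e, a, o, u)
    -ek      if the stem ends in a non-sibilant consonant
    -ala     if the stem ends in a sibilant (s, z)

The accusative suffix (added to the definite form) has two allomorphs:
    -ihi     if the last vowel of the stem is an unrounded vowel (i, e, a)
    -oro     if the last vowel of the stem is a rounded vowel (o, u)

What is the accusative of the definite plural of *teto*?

*teto* — last vowel /o/ (a back vowel) → -unu → *tetounu*.
The plural form *tetounu*: final sound = /u/, a vowel → -u → *tetounuu*.
The definite form *tetounuu* — last vowel /u/ (a rounded vowel) → -oro → *tetounuuoro*.

tetounuuoro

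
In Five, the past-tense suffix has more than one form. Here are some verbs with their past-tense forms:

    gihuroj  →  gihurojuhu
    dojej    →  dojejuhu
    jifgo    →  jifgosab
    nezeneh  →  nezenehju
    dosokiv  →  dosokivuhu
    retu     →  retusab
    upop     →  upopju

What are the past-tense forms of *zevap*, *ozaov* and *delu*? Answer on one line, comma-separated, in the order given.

zevapju, ozaovuhu, delusab

The suffix is conditioned by the final sound: -ju when the stem ends in a voiceless consonant (*nezeneh*, *upop*); -uhu when the stem ends in a voiced consonant (*gihuroj*, *dojej*, *dosokiv*); -sab when the stem ends in a vowel (*jifgo*, *retu*).
The final sound of *zevap* is /p/, which is a voiceless consonant, so the suffix is -ju, giving *zevapju*.
*ozaov*: final sound = /v/, a voiced consonant → -uhu → *ozaovuhu*.
The final sound of *delu* is /u/, which is a vowel, so the suffix is -sab, giving *delusab*.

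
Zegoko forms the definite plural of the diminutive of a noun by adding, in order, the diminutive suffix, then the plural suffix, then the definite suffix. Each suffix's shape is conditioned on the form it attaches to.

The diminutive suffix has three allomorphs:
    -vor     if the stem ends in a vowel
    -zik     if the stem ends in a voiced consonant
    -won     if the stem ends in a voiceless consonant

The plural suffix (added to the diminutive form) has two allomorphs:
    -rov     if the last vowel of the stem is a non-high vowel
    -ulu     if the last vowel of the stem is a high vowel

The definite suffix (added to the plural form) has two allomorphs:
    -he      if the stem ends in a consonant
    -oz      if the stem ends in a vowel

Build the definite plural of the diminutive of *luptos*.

*luptos* — final sound /s/ (a voiceless consonant) → -won → *luptoswon*.
The diminutive form *luptoswon* — last vowel /o/ (a non-high vowel) → -rov → *luptoswonrov*.
The plural form *luptoswonrov*: final sound = /v/, a consonant → -he → *luptoswonrovhe*.

luptoswonrovhe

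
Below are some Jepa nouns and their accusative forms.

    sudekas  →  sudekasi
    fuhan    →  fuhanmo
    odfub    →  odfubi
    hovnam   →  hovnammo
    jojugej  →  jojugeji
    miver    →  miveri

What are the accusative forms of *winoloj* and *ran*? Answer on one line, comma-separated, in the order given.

Looking at the final consonant of each stem: -mo when the stem ends in a nasal (*fuhan*, *hovnam*); -i when the stem ends in a non-nasal consonant (*sudekas*, *odfub*, *jojugej*, *miver*).
*winoloj* — final consonant /j/ (non-nasal) → -i → *winoloji*.
Since the final consonant of *ran* is /n/ (a nasal), it takes -mo, giving *ranmo*.

winoloji, ranmo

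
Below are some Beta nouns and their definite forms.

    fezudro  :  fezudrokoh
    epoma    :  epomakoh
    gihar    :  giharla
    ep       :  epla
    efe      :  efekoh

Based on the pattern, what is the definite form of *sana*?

The pattern is consonant vs. vowel: -la when the stem ends in a consonant (*gihar*, *ep*); -koh when the stem ends in a vowel (*fezudro*, *epoma*, *efe*).
Since the final sound of *sana* is /a/ (a vowel), it takes -koh, giving *sanakoh*.

sanakoh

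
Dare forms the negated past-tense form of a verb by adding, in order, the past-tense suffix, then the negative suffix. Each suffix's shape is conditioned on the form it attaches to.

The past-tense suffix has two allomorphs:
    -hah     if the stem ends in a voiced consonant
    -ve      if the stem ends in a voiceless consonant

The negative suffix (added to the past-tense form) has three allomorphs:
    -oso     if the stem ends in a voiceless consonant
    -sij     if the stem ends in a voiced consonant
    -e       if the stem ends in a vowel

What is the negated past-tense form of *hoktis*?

hoktisvee

*hoktis*: final consonant = /s/, voiceless → -ve → *hoktisve*.
The past-tense form *hoktisve*: final sound = /e/, a vowel → -e → *hoktisvee*.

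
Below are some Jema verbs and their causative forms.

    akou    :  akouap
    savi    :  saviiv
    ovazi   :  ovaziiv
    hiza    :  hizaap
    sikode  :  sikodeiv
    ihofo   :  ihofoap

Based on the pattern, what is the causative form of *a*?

Looking at the last vowel of each stem: -iv when the last vowel of the stem is a front vowel (*savi*, *ovazi*, *sikode*); -ap when the last vowel of the stem is a back vowel (*akou*, *hiza*, *ihofo*).
*a* — last vowel /a/ (a back vowel) → -ap → *aap*.

aap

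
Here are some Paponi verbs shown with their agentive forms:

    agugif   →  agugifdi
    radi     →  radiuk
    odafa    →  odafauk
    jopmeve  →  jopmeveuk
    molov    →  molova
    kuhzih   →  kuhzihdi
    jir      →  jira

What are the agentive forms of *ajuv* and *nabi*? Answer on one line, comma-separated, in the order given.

Looking at the final sound of each stem: -di when the stem ends in a voiceless consonant (*agugif*, *kuhzih*); -a when the stem ends in a voiced consonant (*molov*, *jir*); -uk when the stem ends in a vowel (*radi*, *odafa*, *jopmeve*).
The final sound of *ajuv* is /v/, which is a voiced consonant, so the suffix is -a, giving *ajuva*.
*nabi*: final sound = /i/, a vowel → -uk → *nabiuk*.

ajuva, nabiuk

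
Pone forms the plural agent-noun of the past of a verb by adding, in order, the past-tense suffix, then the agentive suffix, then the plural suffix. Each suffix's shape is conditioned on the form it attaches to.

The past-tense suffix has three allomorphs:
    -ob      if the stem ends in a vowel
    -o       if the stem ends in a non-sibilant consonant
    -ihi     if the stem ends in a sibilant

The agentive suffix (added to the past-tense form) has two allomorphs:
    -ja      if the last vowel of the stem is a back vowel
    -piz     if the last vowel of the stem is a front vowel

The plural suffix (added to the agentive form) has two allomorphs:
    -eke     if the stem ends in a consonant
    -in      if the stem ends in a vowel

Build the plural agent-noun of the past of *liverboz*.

liverbozihipizeke

*liverboz* — final sound /z/ (a sibilant) → -ihi → *liverbozihi*.
The past-tense form *liverbozihi*: last vowel = /i/, a front vowel → -piz → *liverbozihipiz*.
The final sound of the agentive form *liverbozihipiz* is /z/, which is a consonant, so the plural suffix is -eke, giving *liverbozihipizeke*.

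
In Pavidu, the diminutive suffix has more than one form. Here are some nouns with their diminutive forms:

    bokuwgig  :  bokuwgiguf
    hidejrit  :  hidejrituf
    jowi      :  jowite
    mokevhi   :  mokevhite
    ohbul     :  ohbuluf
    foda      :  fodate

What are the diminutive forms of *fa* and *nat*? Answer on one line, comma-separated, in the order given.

fate, natuf

Looking at the final sound of each stem: -uf when the stem ends in a consonant (*bokuwgig*, *hidejrit*, *ohbul*); -te when the stem ends in a vowel (*jowi*, *mokevhi*, *foda*).
*fa* — final sound /a/ (a vowel) → -te → *fate*.
*nat*: final sound = /t/, a consonant → -uf → *natuf*.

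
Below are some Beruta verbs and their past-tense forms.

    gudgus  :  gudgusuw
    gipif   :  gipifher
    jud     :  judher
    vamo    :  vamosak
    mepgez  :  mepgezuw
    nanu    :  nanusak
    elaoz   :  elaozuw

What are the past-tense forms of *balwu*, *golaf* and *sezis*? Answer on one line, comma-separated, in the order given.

balwusak, golafher, sezisuw

The alternation tracks the final sound of the stem — -uw when the stem ends in a sibilant (*gudgus*, *mepgez*, *elaoz*); -her when the stem ends in a non-sibilant consonant (*gipif*, *jud*); -sak when the stem ends in a vowel (*vamo*, *nanu*).
*balwu*: final sound = /u/, a vowel → -sak → *balwusak*.
Since the final sound of *golaf* is /f/ (a non-sibilant consonant), it takes -her, giving *golafher*.
*sezis*: final sound = /s/, a sibilant → -uw → *sezisuw*.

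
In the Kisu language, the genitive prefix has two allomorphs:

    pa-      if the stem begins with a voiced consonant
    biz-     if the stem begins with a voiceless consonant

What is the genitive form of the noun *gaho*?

pagaho

Since the first consonant of *gaho* is /g/ (voiced), it takes pa-, giving *pagaho*.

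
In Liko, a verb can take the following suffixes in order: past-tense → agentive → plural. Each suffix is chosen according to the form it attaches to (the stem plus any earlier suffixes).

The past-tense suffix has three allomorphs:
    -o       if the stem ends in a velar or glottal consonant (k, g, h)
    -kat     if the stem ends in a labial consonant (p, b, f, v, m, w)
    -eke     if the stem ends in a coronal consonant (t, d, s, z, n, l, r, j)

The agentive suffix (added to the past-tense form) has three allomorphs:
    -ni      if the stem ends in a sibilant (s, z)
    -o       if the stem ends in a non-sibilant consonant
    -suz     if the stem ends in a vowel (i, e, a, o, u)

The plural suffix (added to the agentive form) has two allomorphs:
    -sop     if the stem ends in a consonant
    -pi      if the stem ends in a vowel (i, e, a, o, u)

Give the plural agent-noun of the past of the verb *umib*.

umibkatopi

The final consonant of *umib* is /b/, which is labial, so the past-tense suffix is -kat, giving *umibkat*.
The past-tense form *umibkat* — final sound /t/ (a non-sibilant consonant) → -o → *umibkato*.
The final sound of the agentive form *umibkato* is /o/, which is a vowel, so the plural suffix is -pi, giving *umibkatopi*.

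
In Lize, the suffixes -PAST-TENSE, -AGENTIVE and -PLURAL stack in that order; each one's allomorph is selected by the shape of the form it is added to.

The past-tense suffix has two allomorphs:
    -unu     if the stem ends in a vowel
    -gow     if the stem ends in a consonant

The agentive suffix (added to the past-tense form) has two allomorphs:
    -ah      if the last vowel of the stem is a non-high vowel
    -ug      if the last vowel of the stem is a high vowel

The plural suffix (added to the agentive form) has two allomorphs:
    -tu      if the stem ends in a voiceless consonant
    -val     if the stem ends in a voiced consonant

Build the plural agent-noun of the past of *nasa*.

nasaunuugval

The final sound of *nasa* is /a/, which is a vowel, so the past-tense suffix is -unu, giving *nasaunu*.
The past-tense form *nasaunu*: last vowel = /u/, a high vowel → -ug → *nasaunuug*.
The agentive form *nasaunuug*: final consonant = /g/, voiced → -val → *nasaunuugval*.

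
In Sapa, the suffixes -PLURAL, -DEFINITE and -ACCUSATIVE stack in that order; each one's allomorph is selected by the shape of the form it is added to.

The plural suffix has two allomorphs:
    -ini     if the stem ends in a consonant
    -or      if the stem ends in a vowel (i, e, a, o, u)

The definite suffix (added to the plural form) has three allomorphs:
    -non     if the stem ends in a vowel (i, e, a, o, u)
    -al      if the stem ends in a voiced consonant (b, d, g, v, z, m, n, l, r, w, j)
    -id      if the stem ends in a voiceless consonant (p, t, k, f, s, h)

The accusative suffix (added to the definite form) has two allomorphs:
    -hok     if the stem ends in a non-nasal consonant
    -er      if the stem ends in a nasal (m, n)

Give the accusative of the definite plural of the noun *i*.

*i* — final sound /i/ (a vowel) → -or → *ior*.
The plural form *ior*: final sound = /r/, a voiced consonant → -al → *ioral*.
Since the final consonant of the definite form *ioral* is /l/ (non-nasal), it takes -hok, giving *ioralhok*.

ioralhok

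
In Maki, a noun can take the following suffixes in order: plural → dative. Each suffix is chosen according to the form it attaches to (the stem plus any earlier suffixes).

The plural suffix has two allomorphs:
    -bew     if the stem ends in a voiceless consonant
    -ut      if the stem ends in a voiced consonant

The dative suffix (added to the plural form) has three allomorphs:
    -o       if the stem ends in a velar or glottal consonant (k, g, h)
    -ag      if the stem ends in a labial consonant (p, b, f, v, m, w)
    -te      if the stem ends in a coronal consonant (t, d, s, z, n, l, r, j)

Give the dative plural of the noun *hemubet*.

The final consonant of *hemubet* is /t/, which is voiceless, so the plural suffix is -bew, giving *hemubetbew*.
Since the final consonant of the plural form *hemubetbew* is /w/ (labial), it takes -ag, giving *hemubetbewag*.

hemubetbewag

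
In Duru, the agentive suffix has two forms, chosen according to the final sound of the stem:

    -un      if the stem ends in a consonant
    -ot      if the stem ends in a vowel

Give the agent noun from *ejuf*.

Since the final sound of *ejuf* is /f/ (a consonant), it takes -un, giving *ejufun*.

ejufun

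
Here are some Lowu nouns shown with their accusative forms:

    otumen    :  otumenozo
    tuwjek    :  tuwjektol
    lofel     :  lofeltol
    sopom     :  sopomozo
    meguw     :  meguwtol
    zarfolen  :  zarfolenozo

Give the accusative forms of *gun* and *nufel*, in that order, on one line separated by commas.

gunozo, nufeltol

The suffix is conditioned by the final consonant: -ozo when the stem ends in a nasal (*otumen*, *sopom*, *zarfolen*); -tol when the stem ends in a non-nasal consonant (*tuwjek*, *lofel*, *meguw*).
*gun* — final consonant /n/ (a nasal) → -ozo → *gunozo*.
*nufel* — final consonant /l/ (non-nasal) → -tol → *nufeltol*.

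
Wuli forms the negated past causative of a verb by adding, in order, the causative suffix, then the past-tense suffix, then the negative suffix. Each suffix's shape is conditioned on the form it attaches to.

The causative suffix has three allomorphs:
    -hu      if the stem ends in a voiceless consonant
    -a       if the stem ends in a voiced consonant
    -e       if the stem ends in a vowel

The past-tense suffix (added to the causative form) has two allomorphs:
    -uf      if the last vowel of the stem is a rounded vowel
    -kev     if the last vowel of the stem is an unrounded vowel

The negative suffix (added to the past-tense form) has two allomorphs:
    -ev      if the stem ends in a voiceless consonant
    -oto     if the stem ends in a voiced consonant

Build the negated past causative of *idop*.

idophuufev

The final sound of *idop* is /p/, which is a voiceless consonant, so the causative suffix is -hu, giving *idophu*.
The last vowel of the causative form *idophu* is /u/, which is a rounded vowel, so the past-tense suffix is -uf, giving *idophuuf*.
The past-tense form *idophuuf* — final consonant /f/ (voiceless) → -ev → *idophuufev*.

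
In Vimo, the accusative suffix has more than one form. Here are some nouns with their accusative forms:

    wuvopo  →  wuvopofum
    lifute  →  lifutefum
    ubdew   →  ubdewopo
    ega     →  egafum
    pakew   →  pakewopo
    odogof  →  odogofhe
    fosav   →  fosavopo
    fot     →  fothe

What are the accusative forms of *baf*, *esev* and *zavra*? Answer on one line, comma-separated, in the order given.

The alternation tracks the final sound of the stem — -he when the stem ends in a voiceless consonant (*odogof*, *fot*); -opo when the stem ends in a voiced consonant (*ubdew*, *pakew*, *fosav*); -fum when the stem ends in a vowel (*wuvopo*, *lifute*, *ega*).
Since the final sound of *baf* is /f/ (a voiceless consonant), it takes -he, giving *bafhe*.
*esev*: final sound = /v/, a voiced consonant → -opo → *esevopo*.
*zavra* — final sound /a/ (a vowel) → -fum → *zavrafum*.

bafhe, esevopo, zavrafum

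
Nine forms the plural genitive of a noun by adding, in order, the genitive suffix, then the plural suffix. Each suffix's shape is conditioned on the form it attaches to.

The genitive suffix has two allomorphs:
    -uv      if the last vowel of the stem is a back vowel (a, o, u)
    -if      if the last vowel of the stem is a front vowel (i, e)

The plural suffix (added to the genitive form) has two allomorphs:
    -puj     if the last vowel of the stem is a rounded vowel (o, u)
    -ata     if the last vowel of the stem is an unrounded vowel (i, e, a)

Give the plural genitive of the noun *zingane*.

Since the last vowel of *zingane* is /e/ (a front vowel), it takes -if, giving *zinganeif*.
The genitive form *zinganeif*: last vowel = /i/, an unrounded vowel → -ata → *zinganeifata*.

zinganeifata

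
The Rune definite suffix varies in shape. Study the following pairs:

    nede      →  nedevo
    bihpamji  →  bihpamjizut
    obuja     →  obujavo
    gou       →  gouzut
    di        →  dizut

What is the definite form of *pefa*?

The alternation tracks the last vowel of the stem — -zut when the last vowel of the stem is a high vowel (*bihpamji*, *gou*, *di*); -vo when the last vowel of the stem is a non-high vowel (*nede*, *obuja*).
The last vowel of *pefa* is /a/, which is a non-high vowel, so the suffix is -vo, giving *pefavo*.

pefavo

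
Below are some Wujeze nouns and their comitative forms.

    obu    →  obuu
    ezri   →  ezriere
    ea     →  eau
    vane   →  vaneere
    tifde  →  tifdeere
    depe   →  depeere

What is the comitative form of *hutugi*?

hutugiere

The alternation tracks the last vowel of the stem — -ere when the last vowel of the stem is a front vowel (*ezri*, *vane*, *tifde*, *depe*); -u when the last vowel of the stem is a back vowel (*obu*, *ea*).
Since the last vowel of *hutugi* is /i/ (a front vowel), it takes -ere, giving *hutugiere*.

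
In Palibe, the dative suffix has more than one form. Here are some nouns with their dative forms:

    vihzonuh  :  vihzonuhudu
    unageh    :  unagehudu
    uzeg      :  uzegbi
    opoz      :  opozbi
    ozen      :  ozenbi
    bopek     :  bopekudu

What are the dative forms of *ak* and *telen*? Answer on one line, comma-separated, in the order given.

The suffix is conditioned by the final consonant: -udu when the stem ends in a voiceless consonant (*vihzonuh*, *unageh*, *bopek*); -bi when the stem ends in a voiced consonant (*uzeg*, *opoz*, *ozen*).
Since the final consonant of *ak* is /k/ (voiceless), it takes -udu, giving *akudu*.
*telen* — final consonant /n/ (voiced) → -bi → *telenbi*.

akudu, telenbi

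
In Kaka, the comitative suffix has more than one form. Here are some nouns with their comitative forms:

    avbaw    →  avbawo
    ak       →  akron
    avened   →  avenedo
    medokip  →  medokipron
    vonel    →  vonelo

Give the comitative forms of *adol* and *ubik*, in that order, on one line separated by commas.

adolo, ubikron

Looking at the final consonant of each stem: -ron when the stem ends in a voiceless consonant (*ak*, *medokip*); -o when the stem ends in a voiced consonant (*avbaw*, *avened*, *vonel*).
*adol* — final consonant /l/ (voiced) → -o → *adolo*.
The final consonant of *ubik* is /k/, which is voiceless, so the suffix is -ron, giving *ubikron*.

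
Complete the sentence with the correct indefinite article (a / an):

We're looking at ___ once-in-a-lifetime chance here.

The indefinite article is chosen by the initial *sound* of the following word, not its spelling.
*once-in-a-lifetime* begins with the sound /wʌ/ (*once* pronounced with initial /w/) — a consonant sound.
So the article is *a*: We're looking at a once-in-a-lifetime chance here.

a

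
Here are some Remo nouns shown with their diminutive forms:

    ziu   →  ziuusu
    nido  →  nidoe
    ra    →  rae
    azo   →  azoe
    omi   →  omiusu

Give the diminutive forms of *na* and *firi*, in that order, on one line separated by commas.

The pattern is height harmony: -usu when the last vowel of the stem is a high vowel (*ziu*, *omi*); -e when the last vowel of the stem is a non-high vowel (*nido*, *ra*, *azo*).
Since the last vowel of *na* is /a/ (a non-high vowel), it takes -e, giving *nae*.
*firi* — last vowel /i/ (a high vowel) → -usu → *firiusu*.

nae, firiusu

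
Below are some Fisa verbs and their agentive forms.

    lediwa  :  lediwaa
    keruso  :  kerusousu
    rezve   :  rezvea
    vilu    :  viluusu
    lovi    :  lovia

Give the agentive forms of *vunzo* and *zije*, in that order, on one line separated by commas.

vunzousu, zijea

The pattern is rounding harmony: -usu when the last vowel of the stem is a rounded vowel (*keruso*, *vilu*); -a when the last vowel of the stem is an unrounded vowel (*lediwa*, *rezve*, *lovi*).
Since the last vowel of *vunzo* is /o/ (a rounded vowel), it takes -usu, giving *vunzousu*.
*zije*: last vowel = /e/, an unrounded vowel → -a → *zijea*.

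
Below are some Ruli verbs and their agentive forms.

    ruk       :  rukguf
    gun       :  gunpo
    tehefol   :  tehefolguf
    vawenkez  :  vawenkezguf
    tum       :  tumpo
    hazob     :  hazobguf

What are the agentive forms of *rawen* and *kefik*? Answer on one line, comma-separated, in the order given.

rawenpo, kefikguf

Looking at the final consonant of each stem: -po when the stem ends in a nasal (*gun*, *tum*); -guf when the stem ends in a non-nasal consonant (*ruk*, *tehefol*, *vawenkez*, *hazob*).
*rawen* — final consonant /n/ (a nasal) → -po → *rawenpo*.
Since the final consonant of *kefik* is /k/ (non-nasal), it takes -guf, giving *kefikguf*.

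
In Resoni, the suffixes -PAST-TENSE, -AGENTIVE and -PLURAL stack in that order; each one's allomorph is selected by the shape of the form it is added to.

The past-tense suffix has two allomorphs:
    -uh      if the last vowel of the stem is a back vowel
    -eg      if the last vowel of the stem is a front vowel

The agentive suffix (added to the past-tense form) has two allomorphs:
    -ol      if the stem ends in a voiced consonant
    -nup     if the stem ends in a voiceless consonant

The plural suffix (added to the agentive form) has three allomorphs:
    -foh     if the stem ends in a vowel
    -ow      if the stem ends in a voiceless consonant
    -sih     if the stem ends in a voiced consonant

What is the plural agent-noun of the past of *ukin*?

ukinegolsih

Since the last vowel of *ukin* is /i/ (a front vowel), it takes -eg, giving *ukineg*.
The past-tense form *ukineg*: final consonant = /g/, voiced → -ol → *ukinegol*.
The agentive form *ukinegol* — final sound /l/ (a voiced consonant) → -sih → *ukinegolsih*.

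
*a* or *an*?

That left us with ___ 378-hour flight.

a

The indefinite article is chosen by the initial *sound* of the following word, not its spelling.
The number *378* is spoken "three hundred …", beginning with /θriː/ — a consonant sound.
So the article is *a*: That left us with a 378-hour flight.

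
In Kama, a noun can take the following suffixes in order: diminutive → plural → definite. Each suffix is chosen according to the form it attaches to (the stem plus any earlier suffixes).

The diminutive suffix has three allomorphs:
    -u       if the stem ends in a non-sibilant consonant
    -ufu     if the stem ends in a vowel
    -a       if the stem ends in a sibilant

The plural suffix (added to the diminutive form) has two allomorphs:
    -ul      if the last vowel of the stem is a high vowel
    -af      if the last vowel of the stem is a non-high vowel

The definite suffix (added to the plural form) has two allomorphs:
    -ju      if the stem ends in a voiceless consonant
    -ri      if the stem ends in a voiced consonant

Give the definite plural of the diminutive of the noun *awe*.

*awe* — final sound /e/ (a vowel) → -ufu → *aweufu*.
The last vowel of the diminutive form *aweufu* is /u/, which is a high vowel, so the plural suffix is -ul, giving *aweufuul*.
Since the final consonant of the plural form *aweufuul* is /l/ (voiced), it takes -ri, giving *aweufuulri*.

aweufuulri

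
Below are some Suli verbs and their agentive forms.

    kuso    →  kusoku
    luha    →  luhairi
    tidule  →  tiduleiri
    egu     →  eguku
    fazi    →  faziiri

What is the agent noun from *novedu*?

noveduku

The alternation tracks the last vowel of the stem — -ku when the last vowel of the stem is a rounded vowel (*kuso*, *egu*); -iri when the last vowel of the stem is an unrounded vowel (*luha*, *tidule*, *fazi*).
*novedu*: last vowel = /u/, a rounded vowel → -ku → *noveduku*.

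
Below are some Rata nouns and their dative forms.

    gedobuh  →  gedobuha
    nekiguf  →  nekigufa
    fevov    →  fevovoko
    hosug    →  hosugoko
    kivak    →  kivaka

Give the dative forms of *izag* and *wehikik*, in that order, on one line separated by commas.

The alternation tracks the final consonant of the stem — -a when the stem ends in a voiceless consonant (*gedobuh*, *nekiguf*, *kivak*); -oko when the stem ends in a voiced consonant (*fevov*, *hosug*).
Since the final consonant of *izag* is /g/ (voiced), it takes -oko, giving *izagoko*.
*wehikik* — final consonant /k/ (voiceless) → -a → *wehikika*.

izagoko, wehikika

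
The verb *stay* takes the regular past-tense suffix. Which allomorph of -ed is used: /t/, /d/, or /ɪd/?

/d/

The stem *stay* ends in a voiced sound other than /d/.
The -ed suffix is realized as /ɪd/ after /t, d/; as /t/ after other voiceless consonants; and as /d/ after other voiced sounds.
So -ed on *stay* is pronounced /d/.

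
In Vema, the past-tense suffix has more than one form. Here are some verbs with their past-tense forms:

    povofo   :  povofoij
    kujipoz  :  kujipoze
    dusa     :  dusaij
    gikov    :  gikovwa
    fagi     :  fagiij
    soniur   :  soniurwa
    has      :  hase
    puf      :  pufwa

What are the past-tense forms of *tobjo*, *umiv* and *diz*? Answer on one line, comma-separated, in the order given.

tobjoij, umivwa, dize

Looking at the final sound of each stem: -e when the stem ends in a sibilant (*kujipoz*, *has*); -wa when the stem ends in a non-sibilant consonant (*gikov*, *soniur*, *puf*); -ij when the stem ends in a vowel (*povofo*, *dusa*, *fagi*).
The final sound of *tobjo* is /o/, which is a vowel, so the suffix is -ij, giving *tobjoij*.
Since the final sound of *umiv* is /v/ (a non-sibilant consonant), it takes -wa, giving *umivwa*.
*diz* — final sound /z/ (a sibilant) → -e → *dize*.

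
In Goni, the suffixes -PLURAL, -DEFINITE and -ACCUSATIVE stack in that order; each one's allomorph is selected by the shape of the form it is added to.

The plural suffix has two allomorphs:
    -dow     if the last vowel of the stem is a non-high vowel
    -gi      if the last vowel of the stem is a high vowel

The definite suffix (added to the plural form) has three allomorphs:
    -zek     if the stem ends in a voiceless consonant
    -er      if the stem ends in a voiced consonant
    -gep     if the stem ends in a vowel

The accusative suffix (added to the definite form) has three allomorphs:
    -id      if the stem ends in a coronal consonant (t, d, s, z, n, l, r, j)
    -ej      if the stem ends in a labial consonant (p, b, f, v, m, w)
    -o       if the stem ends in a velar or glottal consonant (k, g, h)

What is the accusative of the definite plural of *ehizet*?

ehizetdowerid

*ehizet*: last vowel = /e/, a non-high vowel → -dow → *ehizetdow*.
The final sound of the plural form *ehizetdow* is /w/, which is a voiced consonant, so the definite suffix is -er, giving *ehizetdower*.
The definite form *ehizetdower* — final consonant /r/ (coronal) → -id → *ehizetdowerid*.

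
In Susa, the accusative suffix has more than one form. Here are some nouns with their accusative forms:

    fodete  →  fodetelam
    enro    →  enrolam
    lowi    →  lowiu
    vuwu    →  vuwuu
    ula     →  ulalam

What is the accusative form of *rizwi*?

Looking at the last vowel of each stem: -u when the last vowel of the stem is a high vowel (*lowi*, *vuwu*); -lam when the last vowel of the stem is a non-high vowel (*fodete*, *enro*, *ula*).
Since the last vowel of *rizwi* is /i/ (a high vowel), it takes -u, giving *rizwiu*.

rizwiu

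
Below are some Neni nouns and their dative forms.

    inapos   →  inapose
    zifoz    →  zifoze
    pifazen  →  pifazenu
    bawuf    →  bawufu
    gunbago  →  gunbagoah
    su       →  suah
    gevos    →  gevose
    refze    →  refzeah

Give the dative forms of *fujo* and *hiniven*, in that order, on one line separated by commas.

fujoah, hinivenu

The pattern is sibilance of the final sound: -e when the stem ends in a sibilant (*inapos*, *zifoz*, *gevos*); -u when the stem ends in a non-sibilant consonant (*pifazen*, *bawuf*); -ah when the stem ends in a vowel (*gunbago*, *su*, *refze*).
*fujo* — final sound /o/ (a vowel) → -ah → *fujoah*.
*hiniven* — final sound /n/ (a non-sibilant consonant) → -u → *hinivenu*.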